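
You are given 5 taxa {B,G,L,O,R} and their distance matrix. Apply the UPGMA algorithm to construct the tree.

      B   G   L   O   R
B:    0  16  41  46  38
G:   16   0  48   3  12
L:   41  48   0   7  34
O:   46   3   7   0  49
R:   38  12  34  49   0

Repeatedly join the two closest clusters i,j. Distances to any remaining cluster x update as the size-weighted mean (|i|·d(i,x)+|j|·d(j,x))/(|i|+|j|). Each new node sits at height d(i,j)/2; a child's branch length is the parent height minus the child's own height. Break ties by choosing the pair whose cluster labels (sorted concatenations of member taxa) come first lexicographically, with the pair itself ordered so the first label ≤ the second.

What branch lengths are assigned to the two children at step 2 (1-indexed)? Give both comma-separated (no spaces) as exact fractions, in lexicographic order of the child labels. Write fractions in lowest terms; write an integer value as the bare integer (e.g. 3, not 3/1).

step 1: merge (G,O) at d=3; branch lengths G→3/2, O→3/2; new cluster GO
  updated: d(B,GO)=31, d(GO,L)=55/2, d(GO,R)=61/2
step 2: merge (GO,L) at d=55/2; branch lengths GO→49/4, L→55/4; new cluster GLO
  updated: d(B,GLO)=103/3, d(GLO,R)=95/3
step 3: merge (GLO,R) at d=95/3; branch lengths GLO→25/12, R→95/6; new cluster GLOR
  updated: d(B,GLOR)=141/4
step 4: merge (B,GLOR) at d=141/4; branch lengths B→141/8, GLOR→43/24; new cluster BGLOR
final tree: (B:141/8,(((G:3/2,O:3/2):49/4,L:55/4):25/12,R:95/6):43/24)
total length: 199/3

49/4,55/4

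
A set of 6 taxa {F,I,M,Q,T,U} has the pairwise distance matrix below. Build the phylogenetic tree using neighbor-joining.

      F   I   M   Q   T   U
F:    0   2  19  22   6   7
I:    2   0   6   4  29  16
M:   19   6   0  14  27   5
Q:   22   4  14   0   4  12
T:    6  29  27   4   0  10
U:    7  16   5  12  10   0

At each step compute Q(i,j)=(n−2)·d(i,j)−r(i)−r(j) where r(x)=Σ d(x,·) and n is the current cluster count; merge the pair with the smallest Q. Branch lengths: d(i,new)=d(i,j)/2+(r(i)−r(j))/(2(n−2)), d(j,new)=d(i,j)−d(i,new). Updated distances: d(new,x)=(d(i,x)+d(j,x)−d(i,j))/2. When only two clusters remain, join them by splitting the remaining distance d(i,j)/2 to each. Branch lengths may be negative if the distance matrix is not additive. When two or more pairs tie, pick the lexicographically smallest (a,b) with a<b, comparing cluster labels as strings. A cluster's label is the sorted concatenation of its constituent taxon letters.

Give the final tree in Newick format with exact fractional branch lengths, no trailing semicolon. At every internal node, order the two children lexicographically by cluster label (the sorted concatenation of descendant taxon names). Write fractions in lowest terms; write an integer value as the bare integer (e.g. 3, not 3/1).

((((F:5/4,I:3/4):19/4,(Q:-1/2,T:9/2):15/2):15/4,M:41/8):-1/16,U:-1/16)

iteration 1: select Q,T (d=4, Q=-116); attach at lengths (-1/2, 9/2); label the merged cluster QT
  updated: d(F,QT)=12, d(I,QT)=29/2, d(M,QT)=37/2, d(QT,U)=9
iteration 2: select F,I (d=2, Q=-145/2); attach at lengths (5/4, 3/4); label the merged cluster FI
  updated: d(FI,M)=23/2, d(FI,QT)=49/4, d(FI,U)=21/2
iteration 3: select FI,QT (d=49/4, Q=-99/2); attach at lengths (19/4, 15/2); label the merged cluster FIQT
  updated: d(FIQT,M)=71/8, d(FIQT,U)=29/8
iteration 4: select FIQT,M (d=71/8, Q=-35/2); attach at lengths (15/4, 41/8); label the merged cluster FIMQT
  updated: d(FIMQT,U)=-1/8
iteration 5: select FIMQT,U (d=-1/8); attach at lengths (-1/16, -1/16); label the merged cluster FIMQTU
final tree: ((((F:5/4,I:3/4):19/4,(Q:-1/2,T:9/2):15/2):15/4,M:41/8):-1/16,U:-1/16)
total length: 27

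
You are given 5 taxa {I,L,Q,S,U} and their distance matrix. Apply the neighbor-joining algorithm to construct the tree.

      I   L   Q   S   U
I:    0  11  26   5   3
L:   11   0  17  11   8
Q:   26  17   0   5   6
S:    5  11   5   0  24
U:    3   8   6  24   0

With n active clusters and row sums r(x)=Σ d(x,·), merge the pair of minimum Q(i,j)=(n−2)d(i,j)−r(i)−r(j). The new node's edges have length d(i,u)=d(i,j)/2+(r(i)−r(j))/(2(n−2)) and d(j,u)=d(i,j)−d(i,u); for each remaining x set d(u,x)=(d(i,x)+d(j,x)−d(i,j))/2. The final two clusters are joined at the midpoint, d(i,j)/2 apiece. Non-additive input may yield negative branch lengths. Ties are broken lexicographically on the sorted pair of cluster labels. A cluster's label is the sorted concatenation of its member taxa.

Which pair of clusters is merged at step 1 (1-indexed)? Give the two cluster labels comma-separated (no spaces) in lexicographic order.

iteration 1: select Q,S (d=5, Q=-84); attach at lengths (4, 1); label the merged cluster QS
  updated: d(I,QS)=13, d(L,QS)=23/2, d(QS,U)=25/2
iteration 2: select I,U (d=3, Q=-89/2); attach at lengths (19/8, 5/8); label the merged cluster IU
  updated: d(IU,L)=8, d(IU,QS)=45/4
iteration 3: select IU,L (d=8, Q=-123/4); attach at lengths (31/8, 33/8); label the merged cluster ILU
  updated: d(ILU,QS)=59/8
iteration 4: select ILU,QS (d=59/8); attach at lengths (59/16, 59/16); label the merged cluster ILQSU
final tree: (((I:19/8,U:5/8):31/8,L:33/8):59/16,(Q:4,S:1):59/16)
total length: 187/8

Q,S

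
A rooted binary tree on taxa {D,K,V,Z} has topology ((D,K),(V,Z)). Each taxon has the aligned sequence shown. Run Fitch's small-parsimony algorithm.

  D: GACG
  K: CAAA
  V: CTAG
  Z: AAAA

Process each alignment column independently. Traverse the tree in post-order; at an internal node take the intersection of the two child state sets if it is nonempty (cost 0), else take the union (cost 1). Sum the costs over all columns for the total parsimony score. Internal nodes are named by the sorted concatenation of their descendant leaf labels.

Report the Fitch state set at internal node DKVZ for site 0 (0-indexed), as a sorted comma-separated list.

C

site 0, node DK: D={G} ∪ K={C} → {C,G} (+1)
site 0, node VZ: V={C} ∪ Z={A} → {A,C} (+1)
site 0, node DKVZ: DK={C,G} ∩ VZ={A,C} → {C} (+0)
site 1, node DK: D={A} ∩ K={A} → {A} (+0)
site 1, node VZ: V={T} ∪ Z={A} → {A,T} (+1)
site 1, node DKVZ: DK={A} ∩ VZ={A,T} → {A} (+0)
site 2, node DK: D={C} ∪ K={A} → {A,C} (+1)
site 2, node VZ: V={A} ∩ Z={A} → {A} (+0)
site 2, node DKVZ: DK={A,C} ∩ VZ={A} → {A} (+0)
site 3, node DK: D={G} ∪ K={A} → {A,G} (+1)
site 3, node VZ: V={G} ∪ Z={A} → {A,G} (+1)
site 3, node DKVZ: DK={A,G} ∩ VZ={A,G} → {A,G} (+0)
per-site changes: [2, 1, 1, 2]; total = 6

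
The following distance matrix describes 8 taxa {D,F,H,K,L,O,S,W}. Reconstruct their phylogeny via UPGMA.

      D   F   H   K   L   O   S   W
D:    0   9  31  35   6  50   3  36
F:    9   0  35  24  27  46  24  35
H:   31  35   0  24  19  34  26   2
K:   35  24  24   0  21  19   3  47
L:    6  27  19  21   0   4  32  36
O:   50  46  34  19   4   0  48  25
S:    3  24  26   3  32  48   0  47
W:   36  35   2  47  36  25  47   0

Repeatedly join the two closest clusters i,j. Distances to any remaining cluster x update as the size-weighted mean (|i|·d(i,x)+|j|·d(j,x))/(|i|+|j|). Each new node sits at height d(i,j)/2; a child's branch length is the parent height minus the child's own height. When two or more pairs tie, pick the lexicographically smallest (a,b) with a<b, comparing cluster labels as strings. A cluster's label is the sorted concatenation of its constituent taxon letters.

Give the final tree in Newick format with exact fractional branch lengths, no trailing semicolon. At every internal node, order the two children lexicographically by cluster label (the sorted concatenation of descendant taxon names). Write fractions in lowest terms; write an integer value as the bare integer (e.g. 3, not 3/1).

((((D:3/2,S:3/2):27/4,F:33/4):245/36,(K:10,(L:2,O:2):8):91/18):101/72,(H:1,W:1):371/24)

1. join H+W (d=2) ⇒ HW; edges |H|=1, |W|=1
  updated: d(D,HW)=67/2, d(F,HW)=35, d(HW,K)=71/2, d(HW,L)=55/2, d(HW,O)=59/2, d(HW,S)=73/2
2. join D+S (d=3) ⇒ DS; edges |D|=3/2, |S|=3/2
  updated: d(DS,F)=33/2, d(DS,HW)=35, d(DS,K)=19, d(DS,L)=19, d(DS,O)=49
3. join L+O (d=4) ⇒ LO; edges |L|=2, |O|=2
  updated: d(DS,LO)=34, d(F,LO)=73/2, d(HW,LO)=57/2, d(K,LO)=20
4. join DS+F (d=33/2) ⇒ DFS; edges |DS|=27/4, |F|=33/4
  updated: d(DFS,HW)=35, d(DFS,K)=62/3, d(DFS,LO)=209/6
5. join K+LO (d=20) ⇒ KLO; edges |K|=10, |LO|=8
  updated: d(DFS,KLO)=271/9, d(HW,KLO)=185/6
6. join DFS+KLO (d=271/9) ⇒ DFKLOS; edges |DFS|=245/36, |KLO|=91/18
  updated: d(DFKLOS,HW)=395/12
7. join DFKLOS+HW (d=395/12) ⇒ DFHKLOSW; edges |DFKLOS|=101/72, |HW|=371/24
final tree: ((((D:3/2,S:3/2):27/4,F:33/4):245/36,(K:10,(L:2,O:2):8):91/18):101/72,(H:1,W:1):371/24)
total length: 1273/18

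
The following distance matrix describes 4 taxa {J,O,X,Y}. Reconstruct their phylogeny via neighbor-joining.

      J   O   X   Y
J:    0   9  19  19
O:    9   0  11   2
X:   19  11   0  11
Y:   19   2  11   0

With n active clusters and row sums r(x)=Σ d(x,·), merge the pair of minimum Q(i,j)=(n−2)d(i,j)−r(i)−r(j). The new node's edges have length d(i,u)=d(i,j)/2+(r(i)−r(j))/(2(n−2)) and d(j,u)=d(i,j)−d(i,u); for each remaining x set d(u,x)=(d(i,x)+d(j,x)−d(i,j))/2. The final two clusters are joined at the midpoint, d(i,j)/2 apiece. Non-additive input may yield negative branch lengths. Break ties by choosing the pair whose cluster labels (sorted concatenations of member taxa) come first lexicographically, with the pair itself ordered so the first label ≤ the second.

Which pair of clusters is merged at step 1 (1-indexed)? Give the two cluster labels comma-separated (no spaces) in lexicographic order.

step 1: merge (J,O) at d=9, Q=-51; branch lengths J→43/4, O→-7/4; new cluster JO
  updated: d(JO,X)=21/2, d(JO,Y)=6
step 2: merge (JO,X) at d=21/2, Q=-55/2; branch lengths JO→11/4, X→31/4; new cluster JOX
  updated: d(JOX,Y)=13/4
step 3: merge (JOX,Y) at d=13/4; branch lengths JOX→13/8, Y→13/8; new cluster JOXY
final tree: (((J:43/4,O:-7/4):11/4,X:31/4):13/8,Y:13/8)
total length: 91/4

J,O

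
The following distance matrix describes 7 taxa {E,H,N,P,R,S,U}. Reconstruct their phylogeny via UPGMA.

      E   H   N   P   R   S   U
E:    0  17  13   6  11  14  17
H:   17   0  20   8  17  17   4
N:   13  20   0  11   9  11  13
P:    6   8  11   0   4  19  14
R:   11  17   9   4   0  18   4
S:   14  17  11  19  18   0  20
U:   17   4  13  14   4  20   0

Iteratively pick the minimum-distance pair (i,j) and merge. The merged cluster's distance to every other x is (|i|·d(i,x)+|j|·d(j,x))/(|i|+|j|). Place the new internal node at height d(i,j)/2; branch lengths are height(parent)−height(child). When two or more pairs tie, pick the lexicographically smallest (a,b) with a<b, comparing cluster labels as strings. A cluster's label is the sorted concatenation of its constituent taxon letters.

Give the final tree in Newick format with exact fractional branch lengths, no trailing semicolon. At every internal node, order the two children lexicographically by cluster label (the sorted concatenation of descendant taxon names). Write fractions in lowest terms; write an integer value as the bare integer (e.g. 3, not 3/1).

((((E:17/4,(P:2,R:2):9/4):5/4,N:11/2):11/8,(H:2,U:2):39/8):11/8,S:33/4)

1. join H+U (d=4) ⇒ HU; edges |H|=2, |U|=2
  updated: d(E,HU)=17, d(HU,N)=33/2, d(HU,P)=11, d(HU,R)=21/2, d(HU,S)=37/2
2. join P+R (d=4) ⇒ PR; edges |P|=2, |R|=2
  updated: d(E,PR)=17/2, d(HU,PR)=43/4, d(N,PR)=10, d(PR,S)=37/2
3. join E+PR (d=17/2) ⇒ EPR; edges |E|=17/4, |PR|=9/4
  updated: d(EPR,HU)=77/6, d(EPR,N)=11, d(EPR,S)=17
4. join EPR+N (d=11) ⇒ ENPR; edges |EPR|=5/4, |N|=11/2
  updated: d(ENPR,HU)=55/4, d(ENPR,S)=31/2
5. join ENPR+HU (d=55/4) ⇒ EHNPRU; edges |ENPR|=11/8, |HU|=39/8
  updated: d(EHNPRU,S)=33/2
6. join EHNPRU+S (d=33/2) ⇒ EHNPRSU; edges |EHNPRU|=11/8, |S|=33/4
final tree: ((((E:17/4,(P:2,R:2):9/4):5/4,N:11/2):11/8,(H:2,U:2):39/8):11/8,S:33/4)
total length: 297/8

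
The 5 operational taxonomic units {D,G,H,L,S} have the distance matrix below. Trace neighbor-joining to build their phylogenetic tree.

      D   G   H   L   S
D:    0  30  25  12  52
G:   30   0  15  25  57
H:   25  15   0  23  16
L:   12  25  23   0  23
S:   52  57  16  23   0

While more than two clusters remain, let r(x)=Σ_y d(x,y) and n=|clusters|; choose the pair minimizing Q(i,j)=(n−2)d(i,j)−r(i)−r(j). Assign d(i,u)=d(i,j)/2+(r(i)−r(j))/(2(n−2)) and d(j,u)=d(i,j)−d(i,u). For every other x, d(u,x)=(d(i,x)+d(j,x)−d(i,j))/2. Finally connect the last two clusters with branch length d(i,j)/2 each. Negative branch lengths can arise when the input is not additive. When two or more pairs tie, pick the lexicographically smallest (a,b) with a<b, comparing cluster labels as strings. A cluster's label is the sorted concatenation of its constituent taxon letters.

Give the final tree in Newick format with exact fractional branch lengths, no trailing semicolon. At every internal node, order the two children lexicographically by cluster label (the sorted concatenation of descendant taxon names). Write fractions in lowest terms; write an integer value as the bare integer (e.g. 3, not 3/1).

(((D:89/8,L:7/8):41/8,G:131/8):93/16,(H:-7/2,S:39/2):93/16)

1. join H+S (d=16, Q=-179) ⇒ HS; edges |H|=-7/2, |S|=39/2
  updated: d(D,HS)=61/2, d(G,HS)=28, d(HS,L)=15
2. join D+L (d=12, Q=-201/2) ⇒ DL; edges |D|=89/8, |L|=7/8
  updated: d(DL,G)=43/2, d(DL,HS)=67/4
3. join DL+G (d=43/2, Q=-265/4) ⇒ DGL; edges |DL|=41/8, |G|=131/8
  updated: d(DGL,HS)=93/8
4. join DGL+HS (d=93/8) ⇒ DGHLS; edges |DGL|=93/16, |HS|=93/16
final tree: (((D:89/8,L:7/8):41/8,G:131/8):93/16,(H:-7/2,S:39/2):93/16)
total length: 489/8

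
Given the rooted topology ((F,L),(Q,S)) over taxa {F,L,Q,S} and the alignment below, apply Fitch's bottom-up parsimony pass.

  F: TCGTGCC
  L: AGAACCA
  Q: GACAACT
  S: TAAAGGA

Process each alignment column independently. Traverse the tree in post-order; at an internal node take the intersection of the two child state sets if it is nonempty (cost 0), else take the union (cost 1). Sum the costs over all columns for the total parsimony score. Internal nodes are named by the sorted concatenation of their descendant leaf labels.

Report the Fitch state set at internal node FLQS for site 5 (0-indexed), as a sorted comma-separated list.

C

site 0, node FL: F={T} ∪ L={A} → {A,T} (+1)
site 0, node QS: Q={G} ∪ S={T} → {G,T} (+1)
site 0, node FLQS: FL={A,T} ∩ QS={G,T} → {T} (+0)
site 1, node FL: F={C} ∪ L={G} → {C,G} (+1)
site 1, node QS: Q={A} ∩ S={A} → {A} (+0)
site 1, node FLQS: FL={C,G} ∪ QS={A} → {A,C,G} (+1)
site 2, node FL: F={G} ∪ L={A} → {A,G} (+1)
site 2, node QS: Q={C} ∪ S={A} → {A,C} (+1)
site 2, node FLQS: FL={A,G} ∩ QS={A,C} → {A} (+0)
site 3, node FL: F={T} ∪ L={A} → {A,T} (+1)
site 3, node QS: Q={A} ∩ S={A} → {A} (+0)
site 3, node FLQS: FL={A,T} ∩ QS={A} → {A} (+0)
site 4, node FL: F={G} ∪ L={C} → {C,G} (+1)
site 4, node QS: Q={A} ∪ S={G} → {A,G} (+1)
site 4, node FLQS: FL={C,G} ∩ QS={A,G} → {G} (+0)
site 5, node FL: F={C} ∩ L={C} → {C} (+0)
site 5, node QS: Q={C} ∪ S={G} → {C,G} (+1)
site 5, node FLQS: FL={C} ∩ QS={C,G} → {C} (+0)
site 6, node FL: F={C} ∪ L={A} → {A,C} (+1)
site 6, node QS: Q={T} ∪ S={A} → {A,T} (+1)
site 6, node FLQS: FL={A,C} ∩ QS={A,T} → {A} (+0)
per-site changes: [2, 2, 2, 1, 2, 1, 2]; total = 12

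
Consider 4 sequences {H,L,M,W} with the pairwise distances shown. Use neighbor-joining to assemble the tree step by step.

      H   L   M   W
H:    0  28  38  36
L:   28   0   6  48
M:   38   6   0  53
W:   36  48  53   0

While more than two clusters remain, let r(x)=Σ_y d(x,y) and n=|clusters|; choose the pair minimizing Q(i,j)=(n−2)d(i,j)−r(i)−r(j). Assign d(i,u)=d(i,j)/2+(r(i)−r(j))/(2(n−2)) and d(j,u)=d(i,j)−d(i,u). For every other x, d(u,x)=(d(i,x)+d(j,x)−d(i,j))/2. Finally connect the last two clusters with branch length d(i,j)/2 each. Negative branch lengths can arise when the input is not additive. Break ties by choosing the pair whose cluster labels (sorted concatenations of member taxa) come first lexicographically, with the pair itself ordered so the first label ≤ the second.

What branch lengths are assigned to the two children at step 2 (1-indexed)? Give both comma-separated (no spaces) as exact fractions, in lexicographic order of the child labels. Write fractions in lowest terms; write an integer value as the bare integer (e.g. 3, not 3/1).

step 1: merge (H,W) at d=36, Q=-167; branch lengths H→37/4, W→107/4; new cluster HW
  updated: d(HW,L)=20, d(HW,M)=55/2
step 2: merge (HW,L) at d=20, Q=-107/2; branch lengths HW→83/4, L→-3/4; new cluster HLW
  updated: d(HLW,M)=27/4
step 3: merge (HLW,M) at d=27/4; branch lengths HLW→27/8, M→27/8; new cluster HLMW
final tree: (((H:37/4,W:107/4):83/4,L:-3/4):27/8,M:27/8)
total length: 251/4

83/4,-3/4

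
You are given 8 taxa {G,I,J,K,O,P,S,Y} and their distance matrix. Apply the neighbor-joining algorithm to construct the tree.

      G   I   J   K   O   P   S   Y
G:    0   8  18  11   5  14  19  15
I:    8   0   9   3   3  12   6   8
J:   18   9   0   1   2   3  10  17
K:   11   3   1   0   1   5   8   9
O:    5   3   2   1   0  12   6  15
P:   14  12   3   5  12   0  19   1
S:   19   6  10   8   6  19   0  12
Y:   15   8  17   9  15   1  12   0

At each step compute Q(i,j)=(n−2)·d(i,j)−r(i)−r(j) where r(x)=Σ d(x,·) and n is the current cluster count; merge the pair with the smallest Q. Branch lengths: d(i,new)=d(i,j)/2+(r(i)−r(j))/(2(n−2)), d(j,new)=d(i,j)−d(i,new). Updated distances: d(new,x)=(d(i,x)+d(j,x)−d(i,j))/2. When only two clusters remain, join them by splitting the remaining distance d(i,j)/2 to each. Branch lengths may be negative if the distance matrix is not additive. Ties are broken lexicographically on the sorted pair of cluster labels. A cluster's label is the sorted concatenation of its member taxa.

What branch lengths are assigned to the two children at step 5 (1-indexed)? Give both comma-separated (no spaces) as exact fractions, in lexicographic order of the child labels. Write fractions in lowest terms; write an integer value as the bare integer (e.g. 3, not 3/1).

1. join P+Y (d=1, Q=-137) ⇒ PY; edges |P|=-5/12, |Y|=17/12
  updated: d(G,PY)=14, d(I,PY)=19/2, d(J,PY)=19/2, d(K,PY)=13/2, d(O,PY)=13, d(PY,S)=15
2. join G+O (d=5, Q=-80) ⇒ GO; edges |G|=7, |O|=-2
  updated: d(GO,I)=3, d(GO,J)=15/2, d(GO,K)=7/2, d(GO,PY)=11, d(GO,S)=10
3. join I+S (d=6, Q=-111/2) ⇒ IS; edges |I|=11/16, |S|=85/16
  updated: d(GO,IS)=7/2, d(IS,J)=13/2, d(IS,K)=5/2, d(IS,PY)=37/4
4. join GO+IS (d=7/2, Q=-147/4) ⇒ GIOS; edges |GO|=19/8, |IS|=9/8
  updated: d(GIOS,J)=21/4, d(GIOS,K)=5/4, d(GIOS,PY)=67/8
5. join GIOS+PY (d=67/8, Q=-45/2) ⇒ GIOPSY; edges |GIOS|=29/16, |PY|=105/16
  updated: d(GIOPSY,J)=51/16, d(GIOPSY,K)=-5/16
6. join GIOPSY+J (d=51/16, Q=-31/8) ⇒ GIJOPSY; edges |GIOPSY|=15/16, |J|=9/4
  updated: d(GIJOPSY,K)=-5/4
7. join GIJOPSY+K (d=-5/4) ⇒ GIJKOPSY; edges |GIJOPSY|=-5/8, |K|=-5/8
final tree: (((((G:7,O:-2):19/8,(I:11/16,S:85/16):9/8):29/16,(P:-5/12,Y:17/12):105/16):15/16,J:9/4):-5/8,K:-5/8)
total length: 413/16

29/16,105/16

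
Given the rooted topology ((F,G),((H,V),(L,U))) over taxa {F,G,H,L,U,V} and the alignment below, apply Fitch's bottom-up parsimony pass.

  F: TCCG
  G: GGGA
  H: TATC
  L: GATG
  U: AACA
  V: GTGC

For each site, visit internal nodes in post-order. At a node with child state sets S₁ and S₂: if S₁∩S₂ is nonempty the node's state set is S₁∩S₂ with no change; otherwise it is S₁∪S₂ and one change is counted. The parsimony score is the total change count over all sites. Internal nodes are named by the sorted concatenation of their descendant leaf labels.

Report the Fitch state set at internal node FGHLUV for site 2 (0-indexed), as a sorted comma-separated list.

site 0, node FG: F={T} ∪ G={G} → {G,T} (+1)
site 0, node HV: H={T} ∪ V={G} → {G,T} (+1)
site 0, node LU: L={G} ∪ U={A} → {A,G} (+1)
site 0, node HLUV: HV={G,T} ∩ LU={A,G} → {G} (+0)
site 0, node FGHLUV: FG={G,T} ∩ HLUV={G} → {G} (+0)
site 1, node FG: F={C} ∪ G={G} → {C,G} (+1)
site 1, node HV: H={A} ∪ V={T} → {A,T} (+1)
site 1, node LU: L={A} ∩ U={A} → {A} (+0)
site 1, node HLUV: HV={A,T} ∩ LU={A} → {A} (+0)
site 1, node FGHLUV: FG={C,G} ∪ HLUV={A} → {A,C,G} (+1)
site 2, node FG: F={C} ∪ G={G} → {C,G} (+1)
site 2, node HV: H={T} ∪ V={G} → {G,T} (+1)
site 2, node LU: L={T} ∪ U={C} → {C,T} (+1)
site 2, node HLUV: HV={G,T} ∩ LU={C,T} → {T} (+0)
site 2, node FGHLUV: FG={C,G} ∪ HLUV={T} → {C,G,T} (+1)
site 3, node FG: F={G} ∪ G={A} → {A,G} (+1)
site 3, node HV: H={C} ∩ V={C} → {C} (+0)
site 3, node LU: L={G} ∪ U={A} → {A,G} (+1)
site 3, node HLUV: HV={C} ∪ LU={A,G} → {A,C,G} (+1)
site 3, node FGHLUV: FG={A,G} ∩ HLUV={A,C,G} → {A,G} (+0)
per-site changes: [3, 3, 4, 3]; total = 13

C,G,T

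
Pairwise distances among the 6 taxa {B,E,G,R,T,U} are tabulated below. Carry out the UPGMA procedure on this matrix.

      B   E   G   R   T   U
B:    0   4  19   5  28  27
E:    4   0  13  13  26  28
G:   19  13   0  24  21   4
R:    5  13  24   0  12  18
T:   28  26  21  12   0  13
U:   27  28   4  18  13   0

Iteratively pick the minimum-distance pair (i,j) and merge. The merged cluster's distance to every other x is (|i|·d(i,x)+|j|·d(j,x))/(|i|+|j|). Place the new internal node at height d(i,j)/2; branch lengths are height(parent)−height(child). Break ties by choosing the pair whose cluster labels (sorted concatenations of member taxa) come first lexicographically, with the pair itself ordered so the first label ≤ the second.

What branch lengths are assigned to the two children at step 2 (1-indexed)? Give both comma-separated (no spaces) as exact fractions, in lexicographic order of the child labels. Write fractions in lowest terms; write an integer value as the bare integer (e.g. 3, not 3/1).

2,2

1. join B+E (d=4) ⇒ BE; edges |B|=2, |E|=2
  updated: d(BE,G)=16, d(BE,R)=9, d(BE,T)=27, d(BE,U)=55/2
2. join G+U (d=4) ⇒ GU; edges |G|=2, |U|=2
  updated: d(BE,GU)=87/4, d(GU,R)=21, d(GU,T)=17
3. join BE+R (d=9) ⇒ BER; edges |BE|=5/2, |R|=9/2
  updated: d(BER,GU)=43/2, d(BER,T)=22
4. join GU+T (d=17) ⇒ GTU; edges |GU|=13/2, |T|=17/2
  updated: d(BER,GTU)=65/3
5. join BER+GTU (d=65/3) ⇒ BEGRTU; edges |BER|=19/3, |GTU|=7/3
final tree: (((B:2,E:2):5/2,R:9/2):19/3,((G:2,U:2):13/2,T:17/2):7/3)
total length: 116/3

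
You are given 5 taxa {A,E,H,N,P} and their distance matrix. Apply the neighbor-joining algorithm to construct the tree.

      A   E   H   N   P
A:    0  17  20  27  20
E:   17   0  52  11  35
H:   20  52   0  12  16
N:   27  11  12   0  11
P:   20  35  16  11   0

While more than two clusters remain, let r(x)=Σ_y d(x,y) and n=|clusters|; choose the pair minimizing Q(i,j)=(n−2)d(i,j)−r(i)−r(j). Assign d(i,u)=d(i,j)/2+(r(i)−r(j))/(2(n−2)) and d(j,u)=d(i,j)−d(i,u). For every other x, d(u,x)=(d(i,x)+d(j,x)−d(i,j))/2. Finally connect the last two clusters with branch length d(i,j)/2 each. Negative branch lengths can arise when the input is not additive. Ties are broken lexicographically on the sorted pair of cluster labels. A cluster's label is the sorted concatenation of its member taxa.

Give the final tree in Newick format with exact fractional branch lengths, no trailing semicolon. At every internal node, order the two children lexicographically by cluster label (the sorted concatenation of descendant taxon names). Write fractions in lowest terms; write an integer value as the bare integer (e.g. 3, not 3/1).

1. join A+E (d=17, Q=-148) ⇒ AE; edges |A|=10/3, |E|=41/3
  updated: d(AE,H)=55/2, d(AE,N)=21/2, d(AE,P)=19
2. join AE+N (d=21/2, Q=-139/2) ⇒ AEN; edges |AE|=89/8, |N|=-5/8
  updated: d(AEN,H)=29/2, d(AEN,P)=39/4
3. join AEN+H (d=29/2, Q=-161/4) ⇒ AEHN; edges |AEN|=33/8, |H|=83/8
  updated: d(AEHN,P)=45/8
4. join AEHN+P (d=45/8) ⇒ AEHNP; edges |AEHN|=45/16, |P|=45/16
final tree: ((((A:10/3,E:41/3):89/8,N:-5/8):33/8,H:83/8):45/16,P:45/16)
total length: 381/8

((((A:10/3,E:41/3):89/8,N:-5/8):33/8,H:83/8):45/16,P:45/16)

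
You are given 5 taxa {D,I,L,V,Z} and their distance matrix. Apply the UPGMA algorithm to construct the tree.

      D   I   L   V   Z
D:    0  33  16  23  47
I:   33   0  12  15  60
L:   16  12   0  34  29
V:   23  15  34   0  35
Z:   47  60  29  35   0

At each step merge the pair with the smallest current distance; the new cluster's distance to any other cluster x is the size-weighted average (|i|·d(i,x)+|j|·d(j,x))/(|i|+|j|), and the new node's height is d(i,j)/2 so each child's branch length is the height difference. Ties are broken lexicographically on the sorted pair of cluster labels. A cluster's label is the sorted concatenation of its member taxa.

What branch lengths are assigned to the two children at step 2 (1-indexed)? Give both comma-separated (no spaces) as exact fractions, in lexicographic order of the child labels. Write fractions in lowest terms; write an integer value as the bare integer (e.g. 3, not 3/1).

23/2,23/2

iteration 1: select I,L (d=12); attach at lengths (6, 6); label the merged cluster IL
  updated: d(D,IL)=49/2, d(IL,V)=49/2, d(IL,Z)=89/2
iteration 2: select D,V (d=23); attach at lengths (23/2, 23/2); label the merged cluster DV
  updated: d(DV,IL)=49/2, d(DV,Z)=41
iteration 3: select DV,IL (d=49/2); attach at lengths (3/4, 25/4); label the merged cluster DILV
  updated: d(DILV,Z)=171/4
iteration 4: select DILV,Z (d=171/4); attach at lengths (73/8, 171/8); label the merged cluster DILVZ
final tree: (((D:23/2,V:23/2):3/4,(I:6,L:6):25/4):73/8,Z:171/8)
total length: 145/2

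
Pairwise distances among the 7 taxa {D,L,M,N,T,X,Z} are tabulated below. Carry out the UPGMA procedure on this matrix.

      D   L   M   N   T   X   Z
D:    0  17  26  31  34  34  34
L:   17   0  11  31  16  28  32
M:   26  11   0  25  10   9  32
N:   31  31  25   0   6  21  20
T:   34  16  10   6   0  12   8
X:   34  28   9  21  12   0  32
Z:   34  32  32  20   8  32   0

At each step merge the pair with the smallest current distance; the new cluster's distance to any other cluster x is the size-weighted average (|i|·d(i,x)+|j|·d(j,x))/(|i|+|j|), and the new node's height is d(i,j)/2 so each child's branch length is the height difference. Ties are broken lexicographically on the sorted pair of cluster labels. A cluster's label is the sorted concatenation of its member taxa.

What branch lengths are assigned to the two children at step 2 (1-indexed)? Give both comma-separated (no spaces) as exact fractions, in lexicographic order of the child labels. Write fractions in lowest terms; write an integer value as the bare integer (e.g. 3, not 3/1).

iteration 1: select N,T (d=6); attach at lengths (3, 3); label the merged cluster NT
  updated: d(D,NT)=65/2, d(L,NT)=47/2, d(M,NT)=35/2, d(NT,X)=33/2, d(NT,Z)=14
iteration 2: select M,X (d=9); attach at lengths (9/2, 9/2); label the merged cluster MX
  updated: d(D,MX)=30, d(L,MX)=39/2, d(MX,NT)=17, d(MX,Z)=32
iteration 3: select NT,Z (d=14); attach at lengths (4, 7); label the merged cluster NTZ
  updated: d(D,NTZ)=33, d(L,NTZ)=79/3, d(MX,NTZ)=22
iteration 4: select D,L (d=17); attach at lengths (17/2, 17/2); label the merged cluster DL
  updated: d(DL,MX)=99/4, d(DL,NTZ)=89/3
iteration 5: select MX,NTZ (d=22); attach at lengths (13/2, 4); label the merged cluster MNTXZ
  updated: d(DL,MNTXZ)=277/10
iteration 6: select DL,MNTXZ (d=277/10); attach at lengths (107/20, 57/20); label the merged cluster DLMNTXZ
final tree: ((D:17/2,L:17/2):107/20,((M:9/2,X:9/2):13/2,((N:3,T:3):4,Z:7):4):57/20)
total length: 617/10

9/2,9/2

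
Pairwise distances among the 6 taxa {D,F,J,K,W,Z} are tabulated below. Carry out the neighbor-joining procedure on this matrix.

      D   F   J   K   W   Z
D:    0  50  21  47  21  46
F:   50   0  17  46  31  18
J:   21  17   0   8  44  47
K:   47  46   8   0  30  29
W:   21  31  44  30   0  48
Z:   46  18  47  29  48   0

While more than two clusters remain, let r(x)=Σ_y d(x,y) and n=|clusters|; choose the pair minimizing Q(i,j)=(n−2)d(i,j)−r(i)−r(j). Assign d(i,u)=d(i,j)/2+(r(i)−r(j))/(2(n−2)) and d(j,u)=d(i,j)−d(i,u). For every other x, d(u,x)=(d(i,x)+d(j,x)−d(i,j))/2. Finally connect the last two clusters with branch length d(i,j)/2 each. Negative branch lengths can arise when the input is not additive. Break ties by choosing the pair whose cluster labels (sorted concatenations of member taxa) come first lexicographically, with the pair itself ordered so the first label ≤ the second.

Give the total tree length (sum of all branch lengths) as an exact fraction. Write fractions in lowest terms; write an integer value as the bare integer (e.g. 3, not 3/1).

161/2

step 1: merge (F,Z) at d=18, Q=-278; branch lengths F→23/4, Z→49/4; new cluster FZ
  updated: d(D,FZ)=39, d(FZ,J)=23, d(FZ,K)=57/2, d(FZ,W)=61/2
step 2: merge (D,W) at d=21, Q=-381/2; branch lengths D→131/12, W→121/12; new cluster DW
  updated: d(DW,FZ)=97/4, d(DW,J)=22, d(DW,K)=28
step 3: merge (DW,FZ) at d=97/4, Q=-203/2; branch lengths DW→47/4, FZ→25/2; new cluster DFWZ
  updated: d(DFWZ,J)=83/8, d(DFWZ,K)=129/8
step 4: merge (DFWZ,J) at d=83/8, Q=-69/2; branch lengths DFWZ→37/4, J→9/8; new cluster DFJWZ
  updated: d(DFJWZ,K)=55/8
step 5: merge (DFJWZ,K) at d=55/8; branch lengths DFJWZ→55/16, K→55/16; new cluster DFJKWZ
final tree: ((((D:131/12,W:121/12):47/4,(F:23/4,Z:49/4):25/2):37/4,J:9/8):55/16,K:55/16)
total length: 161/2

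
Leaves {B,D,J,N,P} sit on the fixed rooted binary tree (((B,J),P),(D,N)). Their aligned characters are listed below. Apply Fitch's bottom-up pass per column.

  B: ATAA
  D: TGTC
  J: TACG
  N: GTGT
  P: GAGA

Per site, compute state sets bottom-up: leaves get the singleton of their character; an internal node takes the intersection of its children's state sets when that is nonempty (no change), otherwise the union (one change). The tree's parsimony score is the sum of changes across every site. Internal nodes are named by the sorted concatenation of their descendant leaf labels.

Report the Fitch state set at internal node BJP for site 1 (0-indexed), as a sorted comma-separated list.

site 0, node BJ: B={A} ∪ J={T} → {A,T} (+1)
site 0, node BJP: BJ={A,T} ∪ P={G} → {A,G,T} (+1)
site 0, node DN: D={T} ∪ N={G} → {G,T} (+1)
site 0, node BDJNP: BJP={A,G,T} ∩ DN={G,T} → {G,T} (+0)
site 1, node BJ: B={T} ∪ J={A} → {A,T} (+1)
site 1, node BJP: BJ={A,T} ∩ P={A} → {A} (+0)
site 1, node DN: D={G} ∪ N={T} → {G,T} (+1)
site 1, node BDJNP: BJP={A} ∪ DN={G,T} → {A,G,T} (+1)
site 2, node BJ: B={A} ∪ J={C} → {A,C} (+1)
site 2, node BJP: BJ={A,C} ∪ P={G} → {A,C,G} (+1)
site 2, node DN: D={T} ∪ N={G} → {G,T} (+1)
site 2, node BDJNP: BJP={A,C,G} ∩ DN={G,T} → {G} (+0)
site 3, node BJ: B={A} ∪ J={G} → {A,G} (+1)
site 3, node BJP: BJ={A,G} ∩ P={A} → {A} (+0)
site 3, node DN: D={C} ∪ N={T} → {C,T} (+1)
site 3, node BDJNP: BJP={A} ∪ DN={C,T} → {A,C,T} (+1)
per-site changes: [3, 3, 3, 3]; total = 12

A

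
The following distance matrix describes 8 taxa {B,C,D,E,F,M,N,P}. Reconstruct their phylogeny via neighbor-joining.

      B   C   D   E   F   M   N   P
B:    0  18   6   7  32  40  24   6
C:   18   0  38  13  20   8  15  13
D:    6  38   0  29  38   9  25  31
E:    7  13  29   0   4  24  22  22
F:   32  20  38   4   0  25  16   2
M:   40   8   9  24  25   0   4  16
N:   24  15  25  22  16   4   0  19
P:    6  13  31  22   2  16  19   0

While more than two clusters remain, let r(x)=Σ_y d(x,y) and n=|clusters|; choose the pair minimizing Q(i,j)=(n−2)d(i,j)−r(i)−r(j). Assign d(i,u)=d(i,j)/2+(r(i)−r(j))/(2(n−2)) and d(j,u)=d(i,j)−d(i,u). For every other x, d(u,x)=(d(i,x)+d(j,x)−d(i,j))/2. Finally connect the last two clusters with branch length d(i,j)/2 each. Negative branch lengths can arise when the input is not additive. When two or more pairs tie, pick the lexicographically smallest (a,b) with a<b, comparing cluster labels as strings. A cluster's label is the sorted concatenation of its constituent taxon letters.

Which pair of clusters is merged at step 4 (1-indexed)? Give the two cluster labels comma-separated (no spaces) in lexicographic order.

step 1: merge (B,D) at d=6, Q=-273; branch lengths B→-7/12, D→79/12; new cluster BD
  updated: d(BD,C)=25, d(BD,E)=15, d(BD,F)=32, d(BD,M)=43/2, d(BD,N)=43/2, d(BD,P)=31/2
step 2: merge (E,F) at d=4, Q=-179; branch lengths E→21/10, F→19/10; new cluster EF
  updated: d(BD,EF)=43/2, d(C,EF)=29/2, d(EF,M)=45/2, d(EF,N)=17, d(EF,P)=10
step 3: merge (M,N) at d=4, Q=-265/2; branch lengths M→23/16, N→41/16; new cluster MN
  updated: d(BD,MN)=39/2, d(C,MN)=19/2, d(EF,MN)=71/4, d(MN,P)=31/2
step 4: merge (C,MN) at d=19/2, Q=-383/4; branch lengths C→113/24, MN→115/24; new cluster CMN
  updated: d(BD,CMN)=35/2, d(CMN,EF)=91/8, d(CMN,P)=19/2
step 5: merge (BD,P) at d=31/2, Q=-117/2; branch lengths BD→101/8, P→23/8; new cluster BDP
  updated: d(BDP,CMN)=23/4, d(BDP,EF)=8
step 6: merge (BDP,CMN) at d=23/4, Q=-201/8; branch lengths BDP→19/16, CMN→73/16; new cluster BCDMNP
  updated: d(BCDMNP,EF)=109/16
step 7: merge (BCDMNP,EF) at d=109/16; branch lengths BCDMNP→109/32, EF→109/32; new cluster BCDEFMNP
final tree: ((((B:-7/12,D:79/12):101/8,P:23/8):19/16,(C:113/24,(M:23/16,N:41/16):115/24):73/16):109/32,(E:21/10,F:19/10):109/32)
total length: 825/16

C,MN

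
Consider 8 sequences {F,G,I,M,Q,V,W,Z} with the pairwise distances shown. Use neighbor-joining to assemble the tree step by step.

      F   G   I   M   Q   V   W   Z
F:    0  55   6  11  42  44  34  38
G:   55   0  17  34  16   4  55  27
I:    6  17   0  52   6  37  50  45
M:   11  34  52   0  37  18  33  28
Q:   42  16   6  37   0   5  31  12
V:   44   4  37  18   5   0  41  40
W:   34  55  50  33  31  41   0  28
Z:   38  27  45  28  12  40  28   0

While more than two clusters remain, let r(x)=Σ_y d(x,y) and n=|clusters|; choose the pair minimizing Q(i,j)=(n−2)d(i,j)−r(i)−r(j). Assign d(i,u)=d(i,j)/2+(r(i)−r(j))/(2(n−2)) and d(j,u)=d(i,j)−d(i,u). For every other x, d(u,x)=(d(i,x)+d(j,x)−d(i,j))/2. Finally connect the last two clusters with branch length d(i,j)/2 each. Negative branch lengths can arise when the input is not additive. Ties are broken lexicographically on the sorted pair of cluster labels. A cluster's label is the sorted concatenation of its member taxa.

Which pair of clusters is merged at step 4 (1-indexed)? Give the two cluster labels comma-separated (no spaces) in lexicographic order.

step 1: merge (F,I) at d=6, Q=-407; branch lengths F→53/12, I→19/12; new cluster FI
  updated: d(FI,G)=33, d(FI,M)=57/2, d(FI,Q)=21, d(FI,V)=75/2, d(FI,W)=39, d(FI,Z)=77/2
step 2: merge (G,V) at d=4, Q=-589/2; branch lengths G→87/20, V→-7/20; new cluster GV
  updated: d(FI,GV)=133/4, d(GV,M)=24, d(GV,Q)=17/2, d(GV,W)=46, d(GV,Z)=63/2
step 3: merge (GV,Q) at d=17/2, Q=-875/4; branch lengths GV→271/32, Q→1/32; new cluster GQV
  updated: d(FI,GQV)=183/8, d(GQV,M)=105/4, d(GQV,W)=137/4, d(GQV,Z)=35/2
step 4: merge (W,Z) at d=28, Q=-649/4; branch lengths W→425/24, Z→247/24; new cluster WZ
  updated: d(FI,WZ)=99/4, d(GQV,WZ)=95/8, d(M,WZ)=33/2
step 5: merge (FI,GQV) at d=183/8, Q=-731/8; branch lengths FI→487/32, GQV→245/32; new cluster FGIQV
  updated: d(FGIQV,M)=255/16, d(FGIQV,WZ)=55/8
step 6: merge (FGIQV,M) at d=255/16, Q=-629/16; branch lengths FGIQV→101/32, M→409/32; new cluster FGIMQV
  updated: d(FGIMQV,WZ)=119/32
step 7: merge (FGIMQV,WZ) at d=119/32; branch lengths FGIMQV→119/64, WZ→119/64; new cluster FGIMQVWZ
final tree: ((((F:53/12,I:19/12):487/32,((G:87/20,V:-7/20):271/32,Q:1/32):245/32):101/32,M:409/32):119/64,(W:425/24,Z:247/24):119/64)
total length: 2849/32

W,Z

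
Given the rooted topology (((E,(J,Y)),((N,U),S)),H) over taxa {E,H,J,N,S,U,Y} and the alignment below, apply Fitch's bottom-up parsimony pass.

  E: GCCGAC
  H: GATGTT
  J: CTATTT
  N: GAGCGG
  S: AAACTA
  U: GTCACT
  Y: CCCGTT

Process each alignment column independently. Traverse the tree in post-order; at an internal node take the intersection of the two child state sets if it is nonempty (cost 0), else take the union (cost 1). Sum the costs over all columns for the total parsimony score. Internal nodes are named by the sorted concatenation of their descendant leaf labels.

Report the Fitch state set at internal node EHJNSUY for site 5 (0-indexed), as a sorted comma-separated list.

[col 0] JY: children J:{C}, Y:{C} ∩→ {C}; cost 0
[col 0] EJY: children E:{G}, JY:{C} ∪→ {C,G}; cost 1
[col 0] NU: children N:{G}, U:{G} ∩→ {G}; cost 0
[col 0] NSU: children NU:{G}, S:{A} ∪→ {A,G}; cost 1
[col 0] EJNSUY: children EJY:{C,G}, NSU:{A,G} ∩→ {G}; cost 0
[col 0] EHJNSUY: children EJNSUY:{G}, H:{G} ∩→ {G}; cost 0
[col 1] JY: children J:{T}, Y:{C} ∪→ {C,T}; cost 1
[col 1] EJY: children E:{C}, JY:{C,T} ∩→ {C}; cost 0
[col 1] NU: children N:{A}, U:{T} ∪→ {A,T}; cost 1
[col 1] NSU: children NU:{A,T}, S:{A} ∩→ {A}; cost 0
[col 1] EJNSUY: children EJY:{C}, NSU:{A} ∪→ {A,C}; cost 1
[col 1] EHJNSUY: children EJNSUY:{A,C}, H:{A} ∩→ {A}; cost 0
[col 2] JY: children J:{A}, Y:{C} ∪→ {A,C}; cost 1
[col 2] EJY: children E:{C}, JY:{A,C} ∩→ {C}; cost 0
[col 2] NU: children N:{G}, U:{C} ∪→ {C,G}; cost 1
[col 2] NSU: children NU:{C,G}, S:{A} ∪→ {A,C,G}; cost 1
[col 2] EJNSUY: children EJY:{C}, NSU:{A,C,G} ∩→ {C}; cost 0
[col 2] EHJNSUY: children EJNSUY:{C}, H:{T} ∪→ {C,T}; cost 1
[col 3] JY: children J:{T}, Y:{G} ∪→ {G,T}; cost 1
[col 3] EJY: children E:{G}, JY:{G,T} ∩→ {G}; cost 0
[col 3] NU: children N:{C}, U:{A} ∪→ {A,C}; cost 1
[col 3] NSU: children NU:{A,C}, S:{C} ∩→ {C}; cost 0
[col 3] EJNSUY: children EJY:{G}, NSU:{C} ∪→ {C,G}; cost 1
[col 3] EHJNSUY: children EJNSUY:{C,G}, H:{G} ∩→ {G}; cost 0
[col 4] JY: children J:{T}, Y:{T} ∩→ {T}; cost 0
[col 4] EJY: children E:{A}, JY:{T} ∪→ {A,T}; cost 1
[col 4] NU: children N:{G}, U:{C} ∪→ {C,G}; cost 1
[col 4] NSU: children NU:{C,G}, S:{T} ∪→ {C,G,T}; cost 1
[col 4] EJNSUY: children EJY:{A,T}, NSU:{C,G,T} ∩→ {T}; cost 0
[col 4] EHJNSUY: children EJNSUY:{T}, H:{T} ∩→ {T}; cost 0
[col 5] JY: children J:{T}, Y:{T} ∩→ {T}; cost 0
[col 5] EJY: children E:{C}, JY:{T} ∪→ {C,T}; cost 1
[col 5] NU: children N:{G}, U:{T} ∪→ {G,T}; cost 1
[col 5] NSU: children NU:{G,T}, S:{A} ∪→ {A,G,T}; cost 1
[col 5] EJNSUY: children EJY:{C,T}, NSU:{A,G,T} ∩→ {T}; cost 0
[col 5] EHJNSUY: children EJNSUY:{T}, H:{T} ∩→ {T}; cost 0
per-site changes: [2, 3, 4, 3, 3, 3]; total = 18

T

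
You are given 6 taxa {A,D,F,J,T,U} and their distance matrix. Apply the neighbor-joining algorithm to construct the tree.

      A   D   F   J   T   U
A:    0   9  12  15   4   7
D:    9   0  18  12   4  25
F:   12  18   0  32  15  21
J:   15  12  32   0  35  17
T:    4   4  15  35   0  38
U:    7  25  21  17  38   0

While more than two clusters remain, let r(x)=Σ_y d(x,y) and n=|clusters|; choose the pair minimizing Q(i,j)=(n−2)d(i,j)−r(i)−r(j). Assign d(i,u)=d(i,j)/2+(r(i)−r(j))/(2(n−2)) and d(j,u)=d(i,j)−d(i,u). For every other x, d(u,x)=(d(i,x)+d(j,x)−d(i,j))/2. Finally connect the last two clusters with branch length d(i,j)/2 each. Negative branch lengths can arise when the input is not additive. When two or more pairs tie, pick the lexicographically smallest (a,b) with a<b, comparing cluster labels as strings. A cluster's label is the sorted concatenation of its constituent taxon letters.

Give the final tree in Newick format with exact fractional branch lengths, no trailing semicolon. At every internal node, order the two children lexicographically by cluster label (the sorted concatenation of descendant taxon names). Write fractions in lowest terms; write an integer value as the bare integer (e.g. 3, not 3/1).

(((A:-27/8,(J:71/8,U:65/8):47/8):35/8,(D:1/3,T:11/3):41/8):75/16,F:75/16)

iteration 1: select J,U (d=17, Q=-151); attach at lengths (71/8, 65/8); label the merged cluster JU
  updated: d(A,JU)=5/2, d(D,JU)=10, d(F,JU)=18, d(JU,T)=28
iteration 2: select D,T (d=4, Q=-80); attach at lengths (1/3, 11/3); label the merged cluster DT
  updated: d(A,DT)=9/2, d(DT,F)=29/2, d(DT,JU)=17
iteration 3: select A,JU (d=5/2, Q=-103/2); attach at lengths (-27/8, 47/8); label the merged cluster AJU
  updated: d(AJU,DT)=19/2, d(AJU,F)=55/4
iteration 4: select AJU,DT (d=19/2, Q=-151/4); attach at lengths (35/8, 41/8); label the merged cluster ADJTU
  updated: d(ADJTU,F)=75/8
iteration 5: select ADJTU,F (d=75/8); attach at lengths (75/16, 75/16); label the merged cluster ADFJTU
final tree: (((A:-27/8,(J:71/8,U:65/8):47/8):35/8,(D:1/3,T:11/3):41/8):75/16,F:75/16)
total length: 339/8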